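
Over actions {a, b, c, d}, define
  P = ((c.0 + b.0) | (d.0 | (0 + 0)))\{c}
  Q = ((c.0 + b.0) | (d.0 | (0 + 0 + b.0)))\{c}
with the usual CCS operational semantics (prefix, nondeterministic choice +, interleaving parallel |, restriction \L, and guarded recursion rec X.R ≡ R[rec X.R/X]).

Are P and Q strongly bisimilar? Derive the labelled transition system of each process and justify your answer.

Reachable graph of P (4 states):
  u0 = ((c.0 + b.0) | (d.0 | (0 + 0)))\{c} ⊢ --b--▸ u1, --d--▸ u2
  u1 = (0 | (d.0 | (0 + 0)))\{c} ⊢ --d--▸ u3
  u2 = ((c.0 + b.0) | (0 | (0 + 0)))\{c} ⊢ --b--▸ u3
  u3 = (0 | (0 | (0 + 0)))\{c} ⊢ ∅
Reachable graph of Q (8 states):
  v0 = ((c.0 + b.0) | (d.0 | (0 + 0 + b.0)))\{c} ⊢ --b--▸ v1, --b--▸ v2, --d--▸ v3
  v1 = ((c.0 + b.0) | (d.0 | 0))\{c} ⊢ --b--▸ v4, --d--▸ v5
  v2 = (0 | (d.0 | (0 + 0 + b.0)))\{c} ⊢ --b--▸ v4, --d--▸ v6
  v3 = ((c.0 + b.0) | (0 | (0 + 0 + b.0)))\{c} ⊢ --b--▸ v5, --b--▸ v6
  v4 = (0 | (d.0 | 0))\{c} ⊢ --d--▸ v7
  v5 = ((c.0 + b.0) | (0 | 0))\{c} ⊢ --b--▸ v7
  v6 = (0 | (0 | (0 + 0 + b.0)))\{c} ⊢ --b--▸ v7
  v7 = (0 | (0 | 0))\{c} ⊢ ∅
Partition-refinement fixed point:
  B0 = {u0, v1, v2}
  B1 = {u1, v4}
  B2 = {u3, v7}
  B3 = {u2, v5, v6}
  B4 = {v0}
  B5 = {v3}
u0 ∈ B0, v0 ∈ B4 → different blocks

P ≁ Q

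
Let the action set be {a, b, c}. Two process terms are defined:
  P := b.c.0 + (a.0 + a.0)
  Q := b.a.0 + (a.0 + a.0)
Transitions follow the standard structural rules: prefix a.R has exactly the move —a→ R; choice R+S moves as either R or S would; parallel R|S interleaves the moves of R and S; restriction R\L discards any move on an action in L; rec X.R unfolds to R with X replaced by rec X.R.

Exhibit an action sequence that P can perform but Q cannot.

LTS(P): 3 reachable states
  m0 = b.c.0 + (a.0 + a.0) :: —a→ m1, —b→ m2
  m1 = 0 :: ∅
  m2 = c.0 :: —c→ m1
LTS(Q): 3 reachable states
  n0 = b.a.0 + (a.0 + a.0) :: —a→ n1, —b→ n2
  n1 = 0 :: ∅
  n2 = a.0 :: —a→ n1
Run σ = ⟨bc⟩ on P: start {m0}
  [1] b ⇒ {m2}
  [2] c ⇒ {m1}
  — P admits the full trace.
Run σ = ⟨bc⟩ on Q: start {n0}
  [1] b ⇒ {n2}
  [2] c ⇒ ∅  — Q cannot continue

bc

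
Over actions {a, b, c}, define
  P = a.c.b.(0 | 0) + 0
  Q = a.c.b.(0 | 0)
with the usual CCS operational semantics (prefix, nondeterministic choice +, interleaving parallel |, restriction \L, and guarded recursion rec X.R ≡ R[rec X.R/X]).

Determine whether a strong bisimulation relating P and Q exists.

P's transition system — 4 states:
  s0 = a.c.b.(0 | 0) + 0 ⊢ —a→ s1
  s1 = c.b.(0 | 0) ⊢ —c→ s2
  s2 = b.(0 | 0) ⊢ —b→ s3
  s3 = 0 | 0 ⊢ ·
Q's transition system — 4 states:
  t0 = a.c.b.(0 | 0) ⊢ —a→ t1
  t1 = c.b.(0 | 0) ⊢ —c→ t2
  t2 = b.(0 | 0) ⊢ —b→ t3
  t3 = 0 | 0 ⊢ ·
Partition-refinement fixed point:
  B0 = {s0, t0}
  B1 = {s1, t1}
  B2 = {s2, t2}
  B3 = {s3, t3}
s0 ∈ B0, t0 ∈ B0 → same block

P ~ Q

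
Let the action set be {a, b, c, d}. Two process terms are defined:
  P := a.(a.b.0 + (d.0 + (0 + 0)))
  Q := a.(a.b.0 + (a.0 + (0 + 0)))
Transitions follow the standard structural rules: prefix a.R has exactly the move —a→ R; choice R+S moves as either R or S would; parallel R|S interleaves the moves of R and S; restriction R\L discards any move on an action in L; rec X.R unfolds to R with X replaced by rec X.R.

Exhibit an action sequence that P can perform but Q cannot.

LTS(P): 4 reachable states
  s0 = a.(a.b.0 + (d.0 + (0 + 0))) | —a→ s1
  s1 = a.b.0 + (d.0 + (0 + 0)) | —a→ s2, —d→ s3
  s2 = b.0 | —b→ s3
  s3 = 0 | ∅
LTS(Q): 4 reachable states
  t0 = a.(a.b.0 + (a.0 + (0 + 0))) | —a→ t1
  t1 = a.b.0 + (a.0 + (0 + 0)) | —a→ t2, —a→ t3
  t2 = 0 | ∅
  t3 = b.0 | —b→ t2
Trace ⟨ad⟩ through P, begin at {s0}:
  step 1 (a): {s1}
  step 2 (d): {s3}
  ✓ P
Trace ⟨ad⟩ through Q, begin at {t0}:
  step 1 (a): {t1}
  step 2 (d): ∅ (Q stuck)

ad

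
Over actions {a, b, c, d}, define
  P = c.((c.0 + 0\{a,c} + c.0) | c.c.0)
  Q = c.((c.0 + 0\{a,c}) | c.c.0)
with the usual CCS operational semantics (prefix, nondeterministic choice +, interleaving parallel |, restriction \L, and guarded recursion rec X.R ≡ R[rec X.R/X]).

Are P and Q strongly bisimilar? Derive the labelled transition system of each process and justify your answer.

YES

P's transition system — 7 states:
  u0 = c.((c.0 + 0\{a,c} + c.0) | c.c.0) → --c--▸ u1
  u1 = (c.0 + 0\{a,c} + c.0) | c.c.0 → --c--▸ u2, --c--▸ u3
  u2 = (c.0 + 0\{a,c} + c.0) | c.0 → --c--▸ u4, --c--▸ u5
  u3 = 0 | c.c.0 → --c--▸ u5
  u4 = (c.0 + 0\{a,c} + c.0) | 0 → --c--▸ u6
  u5 = 0 | c.0 → --c--▸ u6
  u6 = 0 | 0 → ∅
Q's transition system — 7 states:
  v0 = c.((c.0 + 0\{a,c}) | c.c.0) → --c--▸ v1
  v1 = (c.0 + 0\{a,c}) | c.c.0 → --c--▸ v2, --c--▸ v3
  v2 = (c.0 + 0\{a,c}) | c.0 → --c--▸ v4, --c--▸ v5
  v3 = 0 | c.c.0 → --c--▸ v5
  v4 = (c.0 + 0\{a,c}) | 0 → --c--▸ v6
  v5 = 0 | c.0 → --c--▸ v6
  v6 = 0 | 0 → ∅
Bisimilarity quotient blocks:
  B0 = {u0, v0}
  B1 = {u1, v1}
  B2 = {u2, u3, v2, v3}
  B3 = {u4, u5, v4, v5}
  B4 = {u6, v6}
u0 ∈ B0, v0 ∈ B0 → same block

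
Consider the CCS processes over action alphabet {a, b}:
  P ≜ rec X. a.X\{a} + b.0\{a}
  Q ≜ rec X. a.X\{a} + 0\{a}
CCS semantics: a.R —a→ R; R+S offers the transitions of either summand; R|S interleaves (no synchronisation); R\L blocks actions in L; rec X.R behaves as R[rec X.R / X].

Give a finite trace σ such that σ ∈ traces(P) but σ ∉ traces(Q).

LTS(P): 4 reachable states
  u0 = rec X. a.X\{a} + b.0\{a} | ··a··> u1, ··b··> u2
  u1 = (rec X. a.X\{a} + b.0\{a})\{a} | ··b··> u3
  u2 = 0\{a} | ∅
  u3 = 0\{a}\{a} | ∅
LTS(Q): 2 reachable states
  v0 = rec X. a.X\{a} + 0\{a} | ··a··> v1
  v1 = (rec X. a.X\{a} + 0\{a})\{a} | ∅
Run σ = ⟨b⟩ on P: start {u0}
  step 1 (b): {u2}
  — P admits the full trace.
Run σ = ⟨b⟩ on Q: start {v0}
  step 1 (b): ∅  — Q cannot continue

b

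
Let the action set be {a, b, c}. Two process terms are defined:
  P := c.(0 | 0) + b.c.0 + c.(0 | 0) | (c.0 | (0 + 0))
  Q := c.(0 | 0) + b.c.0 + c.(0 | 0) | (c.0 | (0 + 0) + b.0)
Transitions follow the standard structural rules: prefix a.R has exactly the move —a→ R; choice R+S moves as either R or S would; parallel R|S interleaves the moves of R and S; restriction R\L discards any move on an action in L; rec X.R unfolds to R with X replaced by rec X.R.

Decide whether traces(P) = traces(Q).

trace-distinct — witness ⟨cb⟩

LTS(P): 7 reachable states
  p0 = c.(0 | 0) + b.c.0 + c.(0 | 0) | (c.0 | (0 + 0)) | ··b··> p1, ··c··> p2, ··c··> p3, ··c··> p4
  p1 = c.0 | ··c··> p5
  p2 = 0 | 0 | deadlocked
  p3 = 0 | 0 | (c.0 | (0 + 0)) | ··c··> p6
  p4 = c.(0 | 0) | (0 | (0 + 0)) | ··c··> p6
  p5 = 0 | deadlocked
  p6 = 0 | 0 | (0 | (0 + 0)) | deadlocked
LTS(Q): 9 reachable states
  q0 = c.(0 | 0) + b.c.0 + c.(0 | 0) | (c.0 | (0 + 0) + b.0) | ··b··> q1, ··b··> q2, ··c··> q3, ··c··> q4, ··c··> q5
  q1 = c.(0 | 0) | 0 | ··c··> q6
  q2 = c.0 | ··c··> q7
  q3 = 0 | 0 | deadlocked
  q4 = 0 | 0 | (c.0 | (0 + 0) + b.0) | ··b··> q6, ··c··> q8
  q5 = c.(0 | 0) | (0 | (0 + 0)) | ··c··> q8
  q6 = 0 | 0 | 0 | deadlocked
  q7 = 0 | deadlocked
  q8 = 0 | 0 | (0 | (0 + 0)) | deadlocked
Run σ = ⟨cb⟩ on Q: start {q0}
  step 1 (c): {q3, q4, q5}
  step 2 (b): {q6}
  — Q admits the full trace.
Run σ = ⟨cb⟩ on P: start {p0}
  step 1 (c): {p2, p3, p4}
  step 2 (b): ∅ (P stuck)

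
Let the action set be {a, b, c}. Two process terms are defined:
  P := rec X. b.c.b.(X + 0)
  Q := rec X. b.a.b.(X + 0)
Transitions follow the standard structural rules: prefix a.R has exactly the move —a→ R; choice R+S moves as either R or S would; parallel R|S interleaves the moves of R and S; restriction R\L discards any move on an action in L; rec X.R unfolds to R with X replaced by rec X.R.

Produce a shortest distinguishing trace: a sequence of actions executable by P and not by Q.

LTS(P): 4 reachable states
  s0 = rec X. b.c.b.(X + 0) ⊢ —b→ s1
  s1 = c.b.((rec X. b.c.b.(X + 0)) + 0) ⊢ —c→ s2
  s2 = b.((rec X. b.c.b.(X + 0)) + 0) ⊢ —b→ s3
  s3 = (rec X. b.c.b.(X + 0)) + 0 ⊢ —b→ s1
LTS(Q): 4 reachable states
  t0 = rec X. b.a.b.(X + 0) ⊢ —b→ t1
  t1 = a.b.((rec X. b.a.b.(X + 0)) + 0) ⊢ —a→ t2
  t2 = b.((rec X. b.a.b.(X + 0)) + 0) ⊢ —b→ t3
  t3 = (rec X. b.a.b.(X + 0)) + 0 ⊢ —b→ t1
Executing bc from P (initial set {s0}):
  step 1 (b): {s1}
  step 2 (c): {s2}
  ✓ P
Executing bc from Q (initial set {t0}):
  step 1 (b): {t1}
  step 2 (c): ∅  — Q cannot continue

bc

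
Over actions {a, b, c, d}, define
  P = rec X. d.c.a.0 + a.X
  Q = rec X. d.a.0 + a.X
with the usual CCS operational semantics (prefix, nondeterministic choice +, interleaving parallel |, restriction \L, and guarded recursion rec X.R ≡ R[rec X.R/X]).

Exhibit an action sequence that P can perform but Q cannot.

dc

Reachable graph of P (4 states):
  p0 = rec X. d.c.a.0 + a.X ⊢ =a=> p0, =d=> p1
  p1 = c.a.0 ⊢ =c=> p2
  p2 = a.0 ⊢ =a=> p3
  p3 = 0 ⊢ (no moves)
Reachable graph of Q (3 states):
  q0 = rec X. d.a.0 + a.X ⊢ =a=> q0, =d=> q1
  q1 = a.0 ⊢ =a=> q2
  q2 = 0 ⊢ (no moves)
Run σ = ⟨dc⟩ on P: start {p0}
  after d @ step 1: {p1}
  after c @ step 2: {p2}
  P completes σ.
Run σ = ⟨dc⟩ on Q: start {q0}
  after d @ step 1: {q1}
  after c @ step 2: ∅ (Q stuck)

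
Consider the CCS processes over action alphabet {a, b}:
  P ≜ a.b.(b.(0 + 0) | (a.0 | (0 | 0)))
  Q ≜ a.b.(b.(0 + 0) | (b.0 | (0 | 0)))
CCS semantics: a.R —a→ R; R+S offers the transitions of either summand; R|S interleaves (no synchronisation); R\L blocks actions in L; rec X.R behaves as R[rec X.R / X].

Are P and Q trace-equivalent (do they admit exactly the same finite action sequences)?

traces(P) ≠ traces(Q) — witness ⟨aba⟩

LTS(P): 6 reachable states
  s0 = a.b.(b.(0 + 0) | (a.0 | (0 | 0))) → -a-> s1
  s1 = b.(b.(0 + 0) | (a.0 | (0 | 0))) → -b-> s2
  s2 = b.(0 + 0) | (a.0 | (0 | 0)) → -a-> s3, -b-> s4
  s3 = b.(0 + 0) | (0 | (0 | 0)) → -b-> s5
  s4 = (0 + 0) | (a.0 | (0 | 0)) → -a-> s5
  s5 = (0 + 0) | (0 | (0 | 0)) → stopped
LTS(Q): 6 reachable states
  t0 = a.b.(b.(0 + 0) | (b.0 | (0 | 0))) → -a-> t1
  t1 = b.(b.(0 + 0) | (b.0 | (0 | 0))) → -b-> t2
  t2 = b.(0 + 0) | (b.0 | (0 | 0)) → -b-> t3, -b-> t4
  t3 = (0 + 0) | (b.0 | (0 | 0)) → -b-> t5
  t4 = b.(0 + 0) | (0 | (0 | 0)) → -b-> t5
  t5 = (0 + 0) | (0 | (0 | 0)) → stopped
Trace ⟨aba⟩ through P, begin at {s0}:
  [1] a ⇒ {s1}
  [2] b ⇒ {s2}
  [3] a ⇒ {s3}
  P completes σ.
Trace ⟨aba⟩ through Q, begin at {t0}:
  [1] a ⇒ {t1}
  [2] b ⇒ {t2}
  [3] a ⇒ ∅  — Q cannot continue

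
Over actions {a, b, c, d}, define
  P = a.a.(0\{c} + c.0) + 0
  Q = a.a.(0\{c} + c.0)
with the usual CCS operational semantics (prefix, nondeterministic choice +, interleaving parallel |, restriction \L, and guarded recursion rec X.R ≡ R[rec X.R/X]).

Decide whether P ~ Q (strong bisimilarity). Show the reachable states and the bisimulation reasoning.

P ~ Q

LTS(P): 4 reachable states
  u0 = a.a.(0\{c} + c.0) + 0 has moves --a--▸ u1
  u1 = a.(0\{c} + c.0) has moves --a--▸ u2
  u2 = 0\{c} + c.0 has moves --c--▸ u3
  u3 = 0 has moves (no moves)
LTS(Q): 4 reachable states
  v0 = a.a.(0\{c} + c.0) has moves --a--▸ v1
  v1 = a.(0\{c} + c.0) has moves --a--▸ v2
  v2 = 0\{c} + c.0 has moves --c--▸ v3
  v3 = 0 has moves (no moves)
Coarsest stable partition (strong bisimilarity classes):
  B0 = {u0, v0}
  B1 = {u1, v1}
  B2 = {u2, v2}
  B3 = {u3, v3}
u0 ∈ B0, v0 ∈ B0 → same block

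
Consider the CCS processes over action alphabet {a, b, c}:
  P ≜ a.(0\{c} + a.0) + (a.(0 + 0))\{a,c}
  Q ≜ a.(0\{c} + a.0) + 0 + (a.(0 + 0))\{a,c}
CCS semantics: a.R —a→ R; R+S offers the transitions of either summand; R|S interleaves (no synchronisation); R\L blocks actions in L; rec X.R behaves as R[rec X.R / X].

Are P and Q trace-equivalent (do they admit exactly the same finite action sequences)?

traces(P) = traces(Q)

LTS(P): 3 reachable states
  s0 = a.(0\{c} + a.0) + (a.(0 + 0))\{a,c} :: =a=> s1
  s1 = 0\{c} + a.0 :: =a=> s2
  s2 = 0 :: (no moves)
LTS(Q): 3 reachable states
  t0 = a.(0\{c} + a.0) + 0 + (a.(0 + 0))\{a,c} :: =a=> t1
  t1 = 0\{c} + a.0 :: =a=> t2
  t2 = 0 :: (no moves)
Partition-refinement fixed point:
  B0 = {s0, t0}
  B1 = {s1, t1}
  B2 = {s2, t2}
s0 ∈ B0, t0 ∈ B0 → same block
Bisimilar ⇒ trace-equivalent.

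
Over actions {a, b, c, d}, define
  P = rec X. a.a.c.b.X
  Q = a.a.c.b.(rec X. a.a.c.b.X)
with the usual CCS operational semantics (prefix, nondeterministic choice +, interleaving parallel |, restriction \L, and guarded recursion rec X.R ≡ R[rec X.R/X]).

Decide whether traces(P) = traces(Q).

P's transition system — 4 states:
  m0 = rec X. a.a.c.b.X has moves ··a··> m1
  m1 = a.c.b.(rec X. a.a.c.b.X) has moves ··a··> m2
  m2 = c.b.(rec X. a.a.c.b.X) has moves ··c··> m3
  m3 = b.(rec X. a.a.c.b.X) has moves ··b··> m0
Q's transition system — 5 states:
  n0 = a.a.c.b.(rec X. a.a.c.b.X) has moves ··a··> n1
  n1 = a.c.b.(rec X. a.a.c.b.X) has moves ··a··> n2
  n2 = c.b.(rec X. a.a.c.b.X) has moves ··c··> n3
  n3 = b.(rec X. a.a.c.b.X) has moves ··b··> n4
  n4 = rec X. a.a.c.b.X has moves ··a··> n1
Bisimilarity quotient blocks:
  B0 = {m0, n0, n4}
  B1 = {m1, n1}
  B2 = {m2, n2}
  B3 = {m3, n3}
m0 ∈ B0, n0 ∈ B0 → same block
Bisimilar ⇒ trace-equivalent.

YES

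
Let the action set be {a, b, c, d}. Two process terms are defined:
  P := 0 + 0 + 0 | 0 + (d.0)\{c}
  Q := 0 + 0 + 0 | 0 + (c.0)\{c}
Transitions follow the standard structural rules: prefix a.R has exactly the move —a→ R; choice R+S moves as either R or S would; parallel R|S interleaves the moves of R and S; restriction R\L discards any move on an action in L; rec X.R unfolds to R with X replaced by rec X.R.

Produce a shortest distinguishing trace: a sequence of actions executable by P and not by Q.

P's transition system — 2 states:
  m0 = 0 + 0 + 0 | 0 + (d.0)\{c} has moves —d→ m1
  m1 = 0\{c} has moves (no moves)
Q's transition system — 1 states:
  n0 = 0 + 0 + 0 | 0 + (c.0)\{c} has moves (no moves)
Executing d from P (initial set {m0}):
  after d @ step 1: {m1}
  ✓ P
Executing d from Q (initial set {n0}):
  after d @ step 1: ∅ (Q stuck)

d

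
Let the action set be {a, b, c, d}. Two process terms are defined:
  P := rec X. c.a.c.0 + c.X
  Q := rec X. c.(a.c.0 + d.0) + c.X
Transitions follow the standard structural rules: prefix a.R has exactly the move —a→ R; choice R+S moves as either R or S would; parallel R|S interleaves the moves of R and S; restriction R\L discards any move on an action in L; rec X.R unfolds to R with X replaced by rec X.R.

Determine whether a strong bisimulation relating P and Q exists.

Reachable graph of P (4 states):
  p0 = rec X. c.a.c.0 + c.X | =c=> p0, =c=> p1
  p1 = a.c.0 | =a=> p2
  p2 = c.0 | =c=> p3
  p3 = 0 | ·
Reachable graph of Q (4 states):
  q0 = rec X. c.(a.c.0 + d.0) + c.X | =c=> q0, =c=> q1
  q1 = a.c.0 + d.0 | =a=> q2, =d=> q3
  q2 = c.0 | =c=> q3
  q3 = 0 | ·
Partition-refinement fixed point:
  B0 = {p0}
  B1 = {p1}
  B2 = {p2, q2}
  B3 = {p3, q3}
  B4 = {q0}
  B5 = {q1}
p0 ∈ B0, q0 ∈ B4 → different blocks

not bisimilar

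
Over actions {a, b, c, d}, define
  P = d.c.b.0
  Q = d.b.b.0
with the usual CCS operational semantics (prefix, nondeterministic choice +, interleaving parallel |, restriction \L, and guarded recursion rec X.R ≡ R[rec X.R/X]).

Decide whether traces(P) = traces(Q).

trace-distinct — witness ⟨dc⟩

LTS(P): 4 reachable states
  p0 = d.c.b.0 :: ··d··> p1
  p1 = c.b.0 :: ··c··> p2
  p2 = b.0 :: ··b··> p3
  p3 = 0 :: ·
LTS(Q): 4 reachable states
  q0 = d.b.b.0 :: ··d··> q1
  q1 = b.b.0 :: ··b··> q2
  q2 = b.0 :: ··b··> q3
  q3 = 0 :: ·
Executing dc from P (initial set {p0}):
  after d @ step 1: {p1}
  after c @ step 2: {p2}
  ✓ P
Executing dc from Q (initial set {q0}):
  after d @ step 1: {q1}
  after c @ step 2: ∅ (Q stuck)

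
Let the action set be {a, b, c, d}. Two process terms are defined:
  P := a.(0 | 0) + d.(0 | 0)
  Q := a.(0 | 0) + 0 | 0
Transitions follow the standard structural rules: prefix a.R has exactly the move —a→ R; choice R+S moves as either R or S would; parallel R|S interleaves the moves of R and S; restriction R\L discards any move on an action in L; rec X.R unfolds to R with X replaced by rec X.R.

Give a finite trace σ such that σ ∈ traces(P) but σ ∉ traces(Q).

P's transition system — 2 states:
  s0 = a.(0 | 0) + d.(0 | 0) | ··a··> s1, ··d··> s1
  s1 = 0 | 0 | ·
Q's transition system — 2 states:
  t0 = a.(0 | 0) + 0 | 0 | ··a··> t1
  t1 = 0 | 0 | ·
Trace ⟨d⟩ through P, begin at {s0}:
  [1] d ⇒ {s1}
  ✓ P
Trace ⟨d⟩ through Q, begin at {t0}:
  [1] d ⇒ ∅ (Q stuck)

d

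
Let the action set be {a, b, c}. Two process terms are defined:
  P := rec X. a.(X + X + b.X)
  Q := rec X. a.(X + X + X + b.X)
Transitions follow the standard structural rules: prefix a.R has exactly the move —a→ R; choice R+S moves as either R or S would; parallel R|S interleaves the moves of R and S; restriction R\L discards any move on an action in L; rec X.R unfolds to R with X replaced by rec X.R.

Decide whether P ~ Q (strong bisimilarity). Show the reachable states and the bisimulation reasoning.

Reachable graph of P (2 states):
  s0 = rec X. a.(X + X + b.X) ⊢ —a→ s1
  s1 = (rec X. a.(X + X + b.X)) + (rec X. a.(X + X + b.X)) + b.(rec X. a.(X + X + b.X)) ⊢ —a→ s1, —b→ s0
Reachable graph of Q (2 states):
  t0 = rec X. a.(X + X + X + b.X) ⊢ —a→ t1
  t1 = (rec X. a.(X + X + X + b.X)) + (rec X. a.(X + X + X + b.X)) + (rec X. a.(X + X + X + b.X)) + b.(rec X. a.(X + X + X + b.X)) ⊢ —a→ t1, —b→ t0
Bisimilarity quotient blocks:
  B0 = {s0, t0}
  B1 = {s1, t1}
s0 ∈ B0, t0 ∈ B0 → same block

bisimilar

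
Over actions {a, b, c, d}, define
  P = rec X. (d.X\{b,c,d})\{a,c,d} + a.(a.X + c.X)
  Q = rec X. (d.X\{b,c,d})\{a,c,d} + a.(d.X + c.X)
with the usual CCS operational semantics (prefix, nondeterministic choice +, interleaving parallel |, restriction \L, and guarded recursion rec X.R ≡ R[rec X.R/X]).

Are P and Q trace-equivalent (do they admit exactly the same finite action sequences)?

Reachable graph of P (2 states):
  m0 = rec X. (d.X\{b,c,d})\{a,c,d} + a.(a.X + c.X) :: --a--▸ m1
  m1 = a.(rec X. (d.X\{b,c,d})\{a,c,d} + a.(a.X + c.X)) + c.(rec X. (d.X\{b,c,d})\{a,c,d} + a.(a.X + c.X)) :: --a--▸ m0, --c--▸ m0
Reachable graph of Q (2 states):
  n0 = rec X. (d.X\{b,c,d})\{a,c,d} + a.(d.X + c.X) :: --a--▸ n1
  n1 = d.(rec X. (d.X\{b,c,d})\{a,c,d} + a.(d.X + c.X)) + c.(rec X. (d.X\{b,c,d})\{a,c,d} + a.(d.X + c.X)) :: --c--▸ n0, --d--▸ n0
Executing aa from P (initial set {m0}):
  after a @ step 1: {m1}
  after a @ step 2: {m0}
  P completes σ.
Executing aa from Q (initial set {n0}):
  after a @ step 1: {n1}
  after a @ step 2: ∅  — Q cannot continue

NO — witness ⟨aa⟩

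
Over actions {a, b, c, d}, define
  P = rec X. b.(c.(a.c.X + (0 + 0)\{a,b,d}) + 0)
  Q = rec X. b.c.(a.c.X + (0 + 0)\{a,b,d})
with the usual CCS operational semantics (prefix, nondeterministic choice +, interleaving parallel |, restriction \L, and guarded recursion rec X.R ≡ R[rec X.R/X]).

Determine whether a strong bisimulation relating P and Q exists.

Reachable graph of P (4 states):
  m0 = rec X. b.(c.(a.c.X + (0 + 0)\{a,b,d}) + 0) ⊢ --b--▸ m1
  m1 = c.(a.c.(rec X. b.(c.(a.c.X + (0 + 0)\{a,b,d}) + 0)) + (0 + 0)\{a,b,d}) + 0 ⊢ --c--▸ m2
  m2 = a.c.(rec X. b.(c.(a.c.X + (0 + 0)\{a,b,d}) + 0)) + (0 + 0)\{a,b,d} ⊢ --a--▸ m3
  m3 = c.(rec X. b.(c.(a.c.X + (0 + 0)\{a,b,d}) + 0)) ⊢ --c--▸ m0
Reachable graph of Q (4 states):
  n0 = rec X. b.c.(a.c.X + (0 + 0)\{a,b,d}) ⊢ --b--▸ n1
  n1 = c.(a.c.(rec X. b.c.(a.c.X + (0 + 0)\{a,b,d})) + (0 + 0)\{a,b,d}) ⊢ --c--▸ n2
  n2 = a.c.(rec X. b.c.(a.c.X + (0 + 0)\{a,b,d})) + (0 + 0)\{a,b,d} ⊢ --a--▸ n3
  n3 = c.(rec X. b.c.(a.c.X + (0 + 0)\{a,b,d})) ⊢ --c--▸ n0
Partition-refinement fixed point:
  B0 = {m0, n0}
  B1 = {m1, n1}
  B2 = {m2, n2}
  B3 = {m3, n3}
m0 ∈ B0, n0 ∈ B0 → same block

bisimilar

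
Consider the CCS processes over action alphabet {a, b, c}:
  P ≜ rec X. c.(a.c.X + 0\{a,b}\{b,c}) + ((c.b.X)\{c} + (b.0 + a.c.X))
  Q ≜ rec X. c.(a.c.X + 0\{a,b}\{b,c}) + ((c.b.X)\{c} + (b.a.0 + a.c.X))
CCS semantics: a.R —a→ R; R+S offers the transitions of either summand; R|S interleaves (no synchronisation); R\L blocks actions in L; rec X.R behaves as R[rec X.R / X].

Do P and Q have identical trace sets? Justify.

traces(P) ≠ traces(Q) — witness ⟨ba⟩

P's transition system — 4 states:
  m0 = rec X. c.(a.c.X + 0\{a,b}\{b,c}) + ((c.b.X)\{c} + (b.0 + a.c.X)) has moves —a→ m1, —b→ m2, —c→ m3
  m1 = c.(rec X. c.(a.c.X + 0\{a,b}\{b,c}) + ((c.b.X)\{c} + (b.0 + a.c.X))) has moves —c→ m0
  m2 = 0 has moves deadlocked
  m3 = a.c.(rec X. c.(a.c.X + 0\{a,b}\{b,c}) + ((c.b.X)\{c} + (b.0 + a.c.X))) + 0\{a,b}\{b,c} has moves —a→ m1
Q's transition system — 5 states:
  n0 = rec X. c.(a.c.X + 0\{a,b}\{b,c}) + ((c.b.X)\{c} + (b.a.0 + a.c.X)) has moves —a→ n1, —b→ n2, —c→ n3
  n1 = c.(rec X. c.(a.c.X + 0\{a,b}\{b,c}) + ((c.b.X)\{c} + (b.a.0 + a.c.X))) has moves —c→ n0
  n2 = a.0 has moves —a→ n4
  n3 = a.c.(rec X. c.(a.c.X + 0\{a,b}\{b,c}) + ((c.b.X)\{c} + (b.a.0 + a.c.X))) + 0\{a,b}\{b,c} has moves —a→ n1
  n4 = 0 has moves deadlocked
Executing ba from Q (initial set {n0}):
  [1] b ⇒ {n2}
  [2] a ⇒ {n4}
  Q completes σ.
Executing ba from P (initial set {m0}):
  [1] b ⇒ {m2}
  [2] a ⇒ no successor for P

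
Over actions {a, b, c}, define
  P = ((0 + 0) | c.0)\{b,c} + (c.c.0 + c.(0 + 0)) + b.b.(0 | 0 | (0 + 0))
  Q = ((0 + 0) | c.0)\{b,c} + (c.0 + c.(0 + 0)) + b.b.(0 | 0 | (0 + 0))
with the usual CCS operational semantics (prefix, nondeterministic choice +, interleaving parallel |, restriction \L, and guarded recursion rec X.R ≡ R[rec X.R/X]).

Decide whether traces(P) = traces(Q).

Reachable graph of P (6 states):
  m0 = ((0 + 0) | c.0)\{b,c} + (c.c.0 + c.(0 + 0)) + b.b.(0 | 0 | (0 + 0)) | —b→ m1, —c→ m2, —c→ m3
  m1 = b.(0 | 0 | (0 + 0)) | —b→ m4
  m2 = 0 + 0 | stopped
  m3 = c.0 | —c→ m5
  m4 = 0 | 0 | (0 + 0) | stopped
  m5 = 0 | stopped
Reachable graph of Q (5 states):
  n0 = ((0 + 0) | c.0)\{b,c} + (c.0 + c.(0 + 0)) + b.b.(0 | 0 | (0 + 0)) | —b→ n1, —c→ n2, —c→ n3
  n1 = b.(0 | 0 | (0 + 0)) | —b→ n4
  n2 = 0 | stopped
  n3 = 0 + 0 | stopped
  n4 = 0 | 0 | (0 + 0) | stopped
Run σ = ⟨cc⟩ on P: start {m0}
  after c @ step 1: {m2, m3}
  after c @ step 2: {m5}
  ✓ P
Run σ = ⟨cc⟩ on Q: start {n0}
  after c @ step 1: {n2, n3}
  after c @ step 2: ∅  — Q cannot continue

NO — witness ⟨cc⟩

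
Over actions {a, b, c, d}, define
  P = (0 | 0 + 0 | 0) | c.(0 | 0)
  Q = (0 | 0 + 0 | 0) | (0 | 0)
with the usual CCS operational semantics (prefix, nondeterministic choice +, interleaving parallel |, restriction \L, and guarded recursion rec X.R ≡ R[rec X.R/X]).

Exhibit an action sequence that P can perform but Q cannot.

c

LTS(P): 2 reachable states
  s0 = (0 | 0 + 0 | 0) | c.(0 | 0) has moves --c--▸ s1
  s1 = (0 | 0 + 0 | 0) | (0 | 0) has moves deadlocked
LTS(Q): 1 reachable states
  t0 = (0 | 0 + 0 | 0) | (0 | 0) has moves deadlocked
Executing c from P (initial set {s0}):
  step 1 (c): {s1}
  P completes σ.
Executing c from Q (initial set {t0}):
  step 1 (c): ∅  — Q cannot continue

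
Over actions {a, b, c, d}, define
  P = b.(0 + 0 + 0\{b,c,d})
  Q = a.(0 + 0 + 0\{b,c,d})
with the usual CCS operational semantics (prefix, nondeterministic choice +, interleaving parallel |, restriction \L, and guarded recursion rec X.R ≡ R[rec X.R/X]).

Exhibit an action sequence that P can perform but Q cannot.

Reachable graph of P (2 states):
  m0 = b.(0 + 0 + 0\{b,c,d}) has moves —b→ m1
  m1 = 0 + 0 + 0\{b,c,d} has moves deadlocked
Reachable graph of Q (2 states):
  n0 = a.(0 + 0 + 0\{b,c,d}) has moves —a→ n1
  n1 = 0 + 0 + 0\{b,c,d} has moves deadlocked
Run σ = ⟨b⟩ on P: start {m0}
  after b @ step 1: {m1}
  ✓ P
Run σ = ⟨b⟩ on Q: start {n0}
  after b @ step 1: no successor for Q

b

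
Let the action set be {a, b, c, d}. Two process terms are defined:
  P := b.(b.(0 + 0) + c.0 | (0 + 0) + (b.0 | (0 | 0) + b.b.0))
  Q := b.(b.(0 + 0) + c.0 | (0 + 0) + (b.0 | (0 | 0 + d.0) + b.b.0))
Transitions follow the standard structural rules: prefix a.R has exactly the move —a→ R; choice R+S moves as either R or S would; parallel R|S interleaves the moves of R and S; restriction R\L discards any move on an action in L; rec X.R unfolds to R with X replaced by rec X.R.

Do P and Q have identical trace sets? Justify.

P's transition system — 7 states:
  s0 = b.(b.(0 + 0) + c.0 | (0 + 0) + (b.0 | (0 | 0) + b.b.0)) | =b=> s1
  s1 = b.(0 + 0) + c.0 | (0 + 0) + (b.0 | (0 | 0) + b.b.0) | =b=> s2, =b=> s3, =b=> s4, =c=> s5
  s2 = 0 + 0 | (no moves)
  s3 = 0 | (0 | 0) | (no moves)
  s4 = b.0 | =b=> s6
  s5 = 0 | (0 + 0) | (no moves)
  s6 = 0 | (no moves)
Q's transition system — 9 states:
  t0 = b.(b.(0 + 0) + c.0 | (0 + 0) + (b.0 | (0 | 0 + d.0) + b.b.0)) | =b=> t1
  t1 = b.(0 + 0) + c.0 | (0 + 0) + (b.0 | (0 | 0 + d.0) + b.b.0) | =b=> t2, =b=> t3, =b=> t4, =c=> t5, =d=> t6
  t2 = 0 + 0 | (no moves)
  t3 = 0 | (0 | 0 + d.0) | =d=> t7
  t4 = b.0 | =b=> t8
  t5 = 0 | (0 + 0) | (no moves)
  t6 = b.0 | 0 | =b=> t7
  t7 = 0 | 0 | (no moves)
  t8 = 0 | (no moves)
Run σ = ⟨bd⟩ on Q: start {t0}
  [1] b ⇒ {t1}
  [2] d ⇒ {t6}
  — Q admits the full trace.
Run σ = ⟨bd⟩ on P: start {s0}
  [1] b ⇒ {s1}
  [2] d ⇒ no successor for P

trace-distinct — witness ⟨bd⟩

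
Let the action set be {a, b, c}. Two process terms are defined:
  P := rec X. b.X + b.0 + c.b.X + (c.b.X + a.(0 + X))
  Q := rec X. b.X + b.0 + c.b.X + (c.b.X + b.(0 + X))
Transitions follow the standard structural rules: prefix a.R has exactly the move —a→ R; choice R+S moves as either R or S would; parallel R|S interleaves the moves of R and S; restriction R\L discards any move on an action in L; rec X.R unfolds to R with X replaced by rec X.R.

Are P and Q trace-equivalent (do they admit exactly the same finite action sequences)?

LTS(P): 4 reachable states
  p0 = rec X. b.X + b.0 + c.b.X + (c.b.X + a.(0 + X)) :: —a→ p1, —b→ p0, —b→ p2, —c→ p3
  p1 = 0 + (rec X. b.X + b.0 + c.b.X + (c.b.X + a.(0 + X))) :: —a→ p1, —b→ p0, —b→ p2, —c→ p3
  p2 = 0 :: stopped
  p3 = b.(rec X. b.X + b.0 + c.b.X + (c.b.X + a.(0 + X))) :: —b→ p0
LTS(Q): 4 reachable states
  q0 = rec X. b.X + b.0 + c.b.X + (c.b.X + b.(0 + X)) :: —b→ q0, —b→ q1, —b→ q2, —c→ q3
  q1 = 0 :: stopped
  q2 = 0 + (rec X. b.X + b.0 + c.b.X + (c.b.X + b.(0 + X))) :: —b→ q0, —b→ q1, —b→ q2, —c→ q3
  q3 = b.(rec X. b.X + b.0 + c.b.X + (c.b.X + b.(0 + X))) :: —b→ q0
Executing a from P (initial set {p0}):
  step 1 (a): {p1}
  P completes σ.
Executing a from Q (initial set {q0}):
  step 1 (a): ∅  — Q cannot continue

trace-distinct — witness ⟨a⟩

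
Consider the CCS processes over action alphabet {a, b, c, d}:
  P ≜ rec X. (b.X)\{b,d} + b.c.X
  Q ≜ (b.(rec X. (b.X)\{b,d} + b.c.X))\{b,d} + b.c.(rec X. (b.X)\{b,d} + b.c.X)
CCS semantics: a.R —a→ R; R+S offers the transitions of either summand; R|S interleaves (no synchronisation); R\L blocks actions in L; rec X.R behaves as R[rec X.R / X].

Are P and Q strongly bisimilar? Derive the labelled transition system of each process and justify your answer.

P ~ Q

Reachable graph of P (2 states):
  s0 = rec X. (b.X)\{b,d} + b.c.X has moves -b-> s1
  s1 = c.(rec X. (b.X)\{b,d} + b.c.X) has moves -c-> s0
Reachable graph of Q (3 states):
  t0 = (b.(rec X. (b.X)\{b,d} + b.c.X))\{b,d} + b.c.(rec X. (b.X)\{b,d} + b.c.X) has moves -b-> t1
  t1 = c.(rec X. (b.X)\{b,d} + b.c.X) has moves -c-> t2
  t2 = rec X. (b.X)\{b,d} + b.c.X has moves -b-> t1
Coarsest stable partition (strong bisimilarity classes):
  B0 = {s0, t0, t2}
  B1 = {s1, t1}
s0 ∈ B0, t0 ∈ B0 → same block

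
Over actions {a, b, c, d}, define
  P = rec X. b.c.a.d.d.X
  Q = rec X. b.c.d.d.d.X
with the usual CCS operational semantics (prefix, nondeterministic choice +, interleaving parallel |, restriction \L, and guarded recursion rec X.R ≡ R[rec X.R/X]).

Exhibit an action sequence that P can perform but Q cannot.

LTS(P): 5 reachable states
  u0 = rec X. b.c.a.d.d.X :: =b=> u1
  u1 = c.a.d.d.(rec X. b.c.a.d.d.X) :: =c=> u2
  u2 = a.d.d.(rec X. b.c.a.d.d.X) :: =a=> u3
  u3 = d.d.(rec X. b.c.a.d.d.X) :: =d=> u4
  u4 = d.(rec X. b.c.a.d.d.X) :: =d=> u0
LTS(Q): 5 reachable states
  v0 = rec X. b.c.d.d.d.X :: =b=> v1
  v1 = c.d.d.d.(rec X. b.c.d.d.d.X) :: =c=> v2
  v2 = d.d.d.(rec X. b.c.d.d.d.X) :: =d=> v3
  v3 = d.d.(rec X. b.c.d.d.d.X) :: =d=> v4
  v4 = d.(rec X. b.c.d.d.d.X) :: =d=> v0
Run σ = ⟨bca⟩ on P: start {u0}
  step 1 (b): {u1}
  step 2 (c): {u2}
  step 3 (a): {u3}
  — P admits the full trace.
Run σ = ⟨bca⟩ on Q: start {v0}
  step 1 (b): {v1}
  step 2 (c): {v2}
  step 3 (a): no successor for Q

bca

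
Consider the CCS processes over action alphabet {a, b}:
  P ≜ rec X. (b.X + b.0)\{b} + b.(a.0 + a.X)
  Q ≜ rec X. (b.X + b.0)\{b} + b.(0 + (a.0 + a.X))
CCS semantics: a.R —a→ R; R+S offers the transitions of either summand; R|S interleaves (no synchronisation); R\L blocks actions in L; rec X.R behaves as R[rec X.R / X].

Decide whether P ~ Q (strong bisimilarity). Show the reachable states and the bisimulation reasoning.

Reachable graph of P (3 states):
  m0 = rec X. (b.X + b.0)\{b} + b.(a.0 + a.X) has moves —b→ m1
  m1 = a.0 + a.(rec X. (b.X + b.0)\{b} + b.(a.0 + a.X)) has moves —a→ m0, —a→ m2
  m2 = 0 has moves ·
Reachable graph of Q (3 states):
  n0 = rec X. (b.X + b.0)\{b} + b.(0 + (a.0 + a.X)) has moves —b→ n1
  n1 = 0 + (a.0 + a.(rec X. (b.X + b.0)\{b} + b.(0 + (a.0 + a.X)))) has moves —a→ n0, —a→ n2
  n2 = 0 has moves ·
Bisimilarity quotient blocks:
  B0 = {m0, n0}
  B1 = {m1, n1}
  B2 = {m2, n2}
m0 ∈ B0, n0 ∈ B0 → same block

P ~ Q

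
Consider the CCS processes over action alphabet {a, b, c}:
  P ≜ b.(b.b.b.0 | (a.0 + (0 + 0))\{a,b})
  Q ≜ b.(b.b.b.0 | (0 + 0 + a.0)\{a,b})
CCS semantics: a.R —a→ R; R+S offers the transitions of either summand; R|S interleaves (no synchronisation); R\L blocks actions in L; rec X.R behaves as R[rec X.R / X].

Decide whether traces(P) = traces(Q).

P's transition system — 5 states:
  p0 = b.(b.b.b.0 | (a.0 + (0 + 0))\{a,b}) → --b--▸ p1
  p1 = b.b.b.0 | (a.0 + (0 + 0))\{a,b} → --b--▸ p2
  p2 = b.b.0 | (a.0 + (0 + 0))\{a,b} → --b--▸ p3
  p3 = b.0 | (a.0 + (0 + 0))\{a,b} → --b--▸ p4
  p4 = 0 | (a.0 + (0 + 0))\{a,b} → ∅
Q's transition system — 5 states:
  q0 = b.(b.b.b.0 | (0 + 0 + a.0)\{a,b}) → --b--▸ q1
  q1 = b.b.b.0 | (0 + 0 + a.0)\{a,b} → --b--▸ q2
  q2 = b.b.0 | (0 + 0 + a.0)\{a,b} → --b--▸ q3
  q3 = b.0 | (0 + 0 + a.0)\{a,b} → --b--▸ q4
  q4 = 0 | (0 + 0 + a.0)\{a,b} → ∅
Partition-refinement fixed point:
  B0 = {p0, q0}
  B1 = {p1, q1}
  B2 = {p2, q2}
  B3 = {p3, q3}
  B4 = {p4, q4}
p0 ∈ B0, q0 ∈ B0 → same block
Bisimilar ⇒ trace-equivalent.

traces(P) = traces(Q)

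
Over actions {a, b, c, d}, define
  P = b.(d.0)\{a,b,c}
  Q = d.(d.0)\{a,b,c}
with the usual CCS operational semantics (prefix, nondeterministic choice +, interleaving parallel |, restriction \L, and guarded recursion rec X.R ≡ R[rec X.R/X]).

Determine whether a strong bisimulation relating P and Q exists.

Reachable graph of P (3 states):
  u0 = b.(d.0)\{a,b,c} | —b→ u1
  u1 = (d.0)\{a,b,c} | —d→ u2
  u2 = 0\{a,b,c} | stopped
Reachable graph of Q (3 states):
  v0 = d.(d.0)\{a,b,c} | —d→ v1
  v1 = (d.0)\{a,b,c} | —d→ v2
  v2 = 0\{a,b,c} | stopped
Bisimilarity quotient blocks:
  B0 = {u0}
  B1 = {u1, v1}
  B2 = {u2, v2}
  B3 = {v0}
u0 ∈ B0, v0 ∈ B3 → different blocks

NO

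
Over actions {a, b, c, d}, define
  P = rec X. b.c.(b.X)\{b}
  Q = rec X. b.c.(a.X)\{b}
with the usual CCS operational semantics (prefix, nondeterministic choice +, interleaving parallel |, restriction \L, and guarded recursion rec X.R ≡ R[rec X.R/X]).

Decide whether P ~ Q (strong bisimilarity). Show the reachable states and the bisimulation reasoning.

P ≁ Q

P's transition system — 3 states:
  s0 = rec X. b.c.(b.X)\{b} → —b→ s1
  s1 = c.(b.(rec X. b.c.(b.X)\{b}))\{b} → —c→ s2
  s2 = (b.(rec X. b.c.(b.X)\{b}))\{b} → stopped
Q's transition system — 4 states:
  t0 = rec X. b.c.(a.X)\{b} → —b→ t1
  t1 = c.(a.(rec X. b.c.(a.X)\{b}))\{b} → —c→ t2
  t2 = (a.(rec X. b.c.(a.X)\{b}))\{b} → —a→ t3
  t3 = (rec X. b.c.(a.X)\{b})\{b} → stopped
Partition-refinement fixed point:
  B0 = {s0}
  B1 = {s1}
  B2 = {s2, t3}
  B3 = {t0}
  B4 = {t1}
  B5 = {t2}
s0 ∈ B0, t0 ∈ B3 → different blocks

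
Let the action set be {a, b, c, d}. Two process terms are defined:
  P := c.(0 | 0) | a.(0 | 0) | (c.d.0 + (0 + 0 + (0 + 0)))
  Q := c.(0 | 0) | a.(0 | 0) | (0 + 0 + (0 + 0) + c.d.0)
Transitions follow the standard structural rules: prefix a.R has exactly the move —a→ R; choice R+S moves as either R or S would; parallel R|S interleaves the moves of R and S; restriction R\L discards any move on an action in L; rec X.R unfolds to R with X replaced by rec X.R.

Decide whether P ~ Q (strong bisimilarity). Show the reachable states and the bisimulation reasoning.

P's transition system — 12 states:
  u0 = c.(0 | 0) | a.(0 | 0) | (c.d.0 + (0 + 0 + (0 + 0))) :: -a-> u1, -c-> u2, -c-> u3
  u1 = c.(0 | 0) | (0 | 0) | (c.d.0 + (0 + 0 + (0 + 0))) :: -c-> u4, -c-> u5
  u2 = 0 | 0 | a.(0 | 0) | (c.d.0 + (0 + 0 + (0 + 0))) :: -a-> u4, -c-> u6
  u3 = c.(0 | 0) | a.(0 | 0) | d.0 :: -a-> u5, -c-> u6, -d-> u7
  u4 = 0 | 0 | (0 | 0) | (c.d.0 + (0 + 0 + (0 + 0))) :: -c-> u8
  u5 = c.(0 | 0) | (0 | 0) | d.0 :: -c-> u8, -d-> u9
  u6 = 0 | 0 | a.(0 | 0) | d.0 :: -a-> u8, -d-> u10
  u7 = c.(0 | 0) | a.(0 | 0) | 0 :: -a-> u9, -c-> u10
  u8 = 0 | 0 | (0 | 0) | d.0 :: -d-> u11
  u9 = c.(0 | 0) | (0 | 0) | 0 :: -c-> u11
  u10 = 0 | 0 | a.(0 | 0) | 0 :: -a-> u11
  u11 = 0 | 0 | (0 | 0) | 0 :: deadlocked
Q's transition system — 12 states:
  v0 = c.(0 | 0) | a.(0 | 0) | (0 + 0 + (0 + 0) + c.d.0) :: -a-> v1, -c-> v2, -c-> v3
  v1 = c.(0 | 0) | (0 | 0) | (0 + 0 + (0 + 0) + c.d.0) :: -c-> v4, -c-> v5
  v2 = 0 | 0 | a.(0 | 0) | (0 + 0 + (0 + 0) + c.d.0) :: -a-> v4, -c-> v6
  v3 = c.(0 | 0) | a.(0 | 0) | d.0 :: -a-> v5, -c-> v6, -d-> v7
  v4 = 0 | 0 | (0 | 0) | (0 + 0 + (0 + 0) + c.d.0) :: -c-> v8
  v5 = c.(0 | 0) | (0 | 0) | d.0 :: -c-> v8, -d-> v9
  v6 = 0 | 0 | a.(0 | 0) | d.0 :: -a-> v8, -d-> v10
  v7 = c.(0 | 0) | a.(0 | 0) | 0 :: -a-> v9, -c-> v10
  v8 = 0 | 0 | (0 | 0) | d.0 :: -d-> v11
  v9 = c.(0 | 0) | (0 | 0) | 0 :: -c-> v11
  v10 = 0 | 0 | a.(0 | 0) | 0 :: -a-> v11
  v11 = 0 | 0 | (0 | 0) | 0 :: deadlocked
Partition-refinement fixed point:
  B0 = {u0, v0}
  B1 = {u1, v1}
  B2 = {u5, v5}
  B3 = {u9, v9}
  B4 = {u11, v11}
  B5 = {u8, v8}
  B6 = {u4, v4}
  B7 = {u2, v2}
  B8 = {u6, v6}
  B9 = {u10, v10}
  B10 = {u3, v3}
  B11 = {u7, v7}
u0 ∈ B0, v0 ∈ B0 → same block

P ~ Q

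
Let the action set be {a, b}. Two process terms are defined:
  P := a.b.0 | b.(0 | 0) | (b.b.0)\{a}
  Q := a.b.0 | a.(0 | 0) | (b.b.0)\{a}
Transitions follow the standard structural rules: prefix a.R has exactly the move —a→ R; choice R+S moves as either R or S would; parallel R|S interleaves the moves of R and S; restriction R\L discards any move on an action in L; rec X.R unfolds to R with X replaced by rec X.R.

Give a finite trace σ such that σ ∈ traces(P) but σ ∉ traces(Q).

bbb

P's transition system — 18 states:
  u0 = a.b.0 | b.(0 | 0) | (b.b.0)\{a} ⊢ ··a··> u1, ··b··> u2, ··b··> u3
  u1 = b.0 | b.(0 | 0) | (b.b.0)\{a} ⊢ ··b··> u4, ··b··> u5, ··b··> u6
  u2 = a.b.0 | (0 | 0) | (b.b.0)\{a} ⊢ ··a··> u5, ··b··> u7
  u3 = a.b.0 | b.(0 | 0) | (b.0)\{a} ⊢ ··a··> u6, ··b··> u7, ··b··> u8
  u4 = 0 | b.(0 | 0) | (b.b.0)\{a} ⊢ ··b··> u10, ··b··> u9
  u5 = b.0 | (0 | 0) | (b.b.0)\{a} ⊢ ··b··> u11, ··b··> u9
  u6 = b.0 | b.(0 | 0) | (b.0)\{a} ⊢ ··b··> u10, ··b··> u11, ··b··> u12
  u7 = a.b.0 | (0 | 0) | (b.0)\{a} ⊢ ··a··> u11, ··b··> u13
  u8 = a.b.0 | b.(0 | 0) | 0\{a} ⊢ ··a··> u12, ··b··> u13
  u9 = 0 | (0 | 0) | (b.b.0)\{a} ⊢ ··b··> u14
  u10 = 0 | b.(0 | 0) | (b.0)\{a} ⊢ ··b··> u14, ··b··> u15
  u11 = b.0 | (0 | 0) | (b.0)\{a} ⊢ ··b··> u14, ··b··> u16
  u12 = b.0 | b.(0 | 0) | 0\{a} ⊢ ··b··> u15, ··b··> u16
  u13 = a.b.0 | (0 | 0) | 0\{a} ⊢ ··a··> u16
  u14 = 0 | (0 | 0) | (b.0)\{a} ⊢ ··b··> u17
  u15 = 0 | b.(0 | 0) | 0\{a} ⊢ ··b··> u17
  u16 = b.0 | (0 | 0) | 0\{a} ⊢ ··b··> u17
  u17 = 0 | (0 | 0) | 0\{a} ⊢ stopped
Q's transition system — 18 states:
  v0 = a.b.0 | a.(0 | 0) | (b.b.0)\{a} ⊢ ··a··> v1, ··a··> v2, ··b··> v3
  v1 = a.b.0 | (0 | 0) | (b.b.0)\{a} ⊢ ··a··> v4, ··b··> v5
  v2 = b.0 | a.(0 | 0) | (b.b.0)\{a} ⊢ ··a··> v4, ··b··> v6, ··b··> v7
  v3 = a.b.0 | a.(0 | 0) | (b.0)\{a} ⊢ ··a··> v5, ··a··> v7, ··b··> v8
  v4 = b.0 | (0 | 0) | (b.b.0)\{a} ⊢ ··b··> v10, ··b··> v9
  v5 = a.b.0 | (0 | 0) | (b.0)\{a} ⊢ ··a··> v10, ··b··> v11
  v6 = 0 | a.(0 | 0) | (b.b.0)\{a} ⊢ ··a··> v9, ··b··> v12
  v7 = b.0 | a.(0 | 0) | (b.0)\{a} ⊢ ··a··> v10, ··b··> v12, ··b··> v13
  v8 = a.b.0 | a.(0 | 0) | 0\{a} ⊢ ··a··> v11, ··a··> v13
  v9 = 0 | (0 | 0) | (b.b.0)\{a} ⊢ ··b··> v14
  v10 = b.0 | (0 | 0) | (b.0)\{a} ⊢ ··b··> v14, ··b··> v15
  v11 = a.b.0 | (0 | 0) | 0\{a} ⊢ ··a··> v15
  v12 = 0 | a.(0 | 0) | (b.0)\{a} ⊢ ··a··> v14, ··b··> v16
  v13 = b.0 | a.(0 | 0) | 0\{a} ⊢ ··a··> v15, ··b··> v16
  v14 = 0 | (0 | 0) | (b.0)\{a} ⊢ ··b··> v17
  v15 = b.0 | (0 | 0) | 0\{a} ⊢ ··b··> v17
  v16 = 0 | a.(0 | 0) | 0\{a} ⊢ ··a··> v17
  v17 = 0 | (0 | 0) | 0\{a} ⊢ stopped
Run σ = ⟨bbb⟩ on P: start {u0}
  step 1 (b): {u2, u3}
  step 2 (b): {u7, u8}
  step 3 (b): {u13}
  P completes σ.
Run σ = ⟨bbb⟩ on Q: start {v0}
  step 1 (b): {v3}
  step 2 (b): {v8}
  step 3 (b): no successor for Q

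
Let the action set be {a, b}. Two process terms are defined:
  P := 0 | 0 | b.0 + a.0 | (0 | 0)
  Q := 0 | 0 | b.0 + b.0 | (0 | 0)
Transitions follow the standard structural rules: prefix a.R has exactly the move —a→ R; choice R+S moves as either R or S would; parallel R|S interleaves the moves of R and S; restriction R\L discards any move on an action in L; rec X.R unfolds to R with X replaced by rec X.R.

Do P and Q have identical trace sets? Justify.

NO — witness ⟨a⟩

Reachable graph of P (3 states):
  s0 = 0 | 0 | b.0 + a.0 | (0 | 0) | -a-> s1, -b-> s2
  s1 = 0 | (0 | 0) | deadlocked
  s2 = 0 | 0 | 0 | deadlocked
Reachable graph of Q (3 states):
  t0 = 0 | 0 | b.0 + b.0 | (0 | 0) | -b-> t1, -b-> t2
  t1 = 0 | (0 | 0) | deadlocked
  t2 = 0 | 0 | 0 | deadlocked
Trace ⟨a⟩ through P, begin at {s0}:
  after a @ step 1: {s1}
  P completes σ.
Trace ⟨a⟩ through Q, begin at {t0}:
  after a @ step 1: no successor for Q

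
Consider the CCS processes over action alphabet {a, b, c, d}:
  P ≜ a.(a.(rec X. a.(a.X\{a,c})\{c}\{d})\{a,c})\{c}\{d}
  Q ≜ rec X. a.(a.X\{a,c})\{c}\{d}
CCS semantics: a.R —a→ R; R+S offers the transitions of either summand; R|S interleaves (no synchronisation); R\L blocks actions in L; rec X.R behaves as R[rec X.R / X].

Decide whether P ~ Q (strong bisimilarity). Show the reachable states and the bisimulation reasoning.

LTS(P): 3 reachable states
  u0 = a.(a.(rec X. a.(a.X\{a,c})\{c}\{d})\{a,c})\{c}\{d} :: =a=> u1
  u1 = (a.(rec X. a.(a.X\{a,c})\{c}\{d})\{a,c})\{c}\{d} :: =a=> u2
  u2 = (rec X. a.(a.X\{a,c})\{c}\{d})\{a,c}\{c}\{d} :: stopped
LTS(Q): 3 reachable states
  v0 = rec X. a.(a.X\{a,c})\{c}\{d} :: =a=> v1
  v1 = (a.(rec X. a.(a.X\{a,c})\{c}\{d})\{a,c})\{c}\{d} :: =a=> v2
  v2 = (rec X. a.(a.X\{a,c})\{c}\{d})\{a,c}\{c}\{d} :: stopped
Bisimilarity quotient blocks:
  B0 = {u0, v0}
  B1 = {u1, v1}
  B2 = {u2, v2}
u0 ∈ B0, v0 ∈ B0 → same block

P ~ Q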